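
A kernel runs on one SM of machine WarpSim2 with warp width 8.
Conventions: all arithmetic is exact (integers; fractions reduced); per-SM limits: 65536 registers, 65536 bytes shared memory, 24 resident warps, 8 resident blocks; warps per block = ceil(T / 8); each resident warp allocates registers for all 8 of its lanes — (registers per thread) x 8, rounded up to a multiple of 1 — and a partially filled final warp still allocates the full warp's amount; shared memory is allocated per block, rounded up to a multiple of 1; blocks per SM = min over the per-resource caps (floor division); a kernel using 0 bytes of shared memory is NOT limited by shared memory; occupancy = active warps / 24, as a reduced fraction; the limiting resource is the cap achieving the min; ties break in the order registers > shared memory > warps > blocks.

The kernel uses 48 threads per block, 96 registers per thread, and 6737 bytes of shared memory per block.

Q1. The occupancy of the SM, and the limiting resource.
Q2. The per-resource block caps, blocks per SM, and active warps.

Answer: occupancy 1, limited by warps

registers: 14 blocks
shared memory: 9 blocks
warps: 4 blocks
blocks: 8 blocks

Answer: 4 blocks, 24 active warps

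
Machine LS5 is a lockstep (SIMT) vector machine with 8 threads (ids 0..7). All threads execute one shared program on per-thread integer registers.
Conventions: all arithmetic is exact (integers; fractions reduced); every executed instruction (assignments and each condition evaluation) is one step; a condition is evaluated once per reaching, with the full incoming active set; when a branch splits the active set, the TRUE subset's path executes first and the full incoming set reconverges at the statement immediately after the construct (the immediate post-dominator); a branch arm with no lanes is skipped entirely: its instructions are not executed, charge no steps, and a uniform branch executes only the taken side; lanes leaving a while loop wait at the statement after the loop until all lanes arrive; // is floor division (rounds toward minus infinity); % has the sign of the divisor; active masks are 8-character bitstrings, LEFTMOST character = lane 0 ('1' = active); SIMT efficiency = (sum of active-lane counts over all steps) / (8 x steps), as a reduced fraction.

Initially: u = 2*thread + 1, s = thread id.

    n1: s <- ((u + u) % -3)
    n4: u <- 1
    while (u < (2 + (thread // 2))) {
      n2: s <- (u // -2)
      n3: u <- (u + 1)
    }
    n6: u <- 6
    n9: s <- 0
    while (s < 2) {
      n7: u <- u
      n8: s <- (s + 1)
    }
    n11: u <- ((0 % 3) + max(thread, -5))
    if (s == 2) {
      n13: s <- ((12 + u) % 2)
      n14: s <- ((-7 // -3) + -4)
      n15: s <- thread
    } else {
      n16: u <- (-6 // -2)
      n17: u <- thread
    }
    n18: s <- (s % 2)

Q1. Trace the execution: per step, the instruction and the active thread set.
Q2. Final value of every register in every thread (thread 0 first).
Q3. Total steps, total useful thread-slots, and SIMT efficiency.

step 0: s <- ((u + u) % -3)          11111111
step 1: u <- 1                       11111111
step 2: eval (u < (2 + (thread // 2))) 11111111
step 3: s <- (u // -2)               11111111
step 4: u <- (u + 1)                 11111111
step 5: eval (u < (2 + (thread // 2))) 11111111
step 6: s <- (u // -2)               00111111
step 7: u <- (u + 1)                 00111111
step 8: eval (u < (2 + (thread // 2))) 00111111
step 9: s <- (u // -2)               00001111
step 10: u <- (u + 1)                 00001111
step 11: eval (u < (2 + (thread // 2))) 00001111
step 12: s <- (u // -2)               00000011
step 13: u <- (u + 1)                 00000011
step 14: eval (u < (2 + (thread // 2))) 00000011
step 15: u <- 6                       11111111
step 16: s <- 0                       11111111
step 17: eval (s < 2)                 11111111
step 18: u <- u                       11111111
step 19: s <- (s + 1)                 11111111
step 20: eval (s < 2)                 11111111
step 21: u <- u                       11111111
step 22: s <- (s + 1)                 11111111
step 23: eval (s < 2)                 11111111
step 24: u <- ((0 % 3) + max(thread, -5)) 11111111
step 25: eval (s == 2)                11111111
step 26: s <- ((12 + u) % 2)          11111111
step 27: s <- ((-7 // -3) + -4)       11111111
step 28: s <- thread                  11111111
step 29: s <- (s % 2)                 11111111

Answer: 30 steps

u: 0,1,2,3,4,5,6,7
s: 0,1,0,1,0,1,0,1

steps = 30; useful = 204; efficiency = 204/240 = 17/20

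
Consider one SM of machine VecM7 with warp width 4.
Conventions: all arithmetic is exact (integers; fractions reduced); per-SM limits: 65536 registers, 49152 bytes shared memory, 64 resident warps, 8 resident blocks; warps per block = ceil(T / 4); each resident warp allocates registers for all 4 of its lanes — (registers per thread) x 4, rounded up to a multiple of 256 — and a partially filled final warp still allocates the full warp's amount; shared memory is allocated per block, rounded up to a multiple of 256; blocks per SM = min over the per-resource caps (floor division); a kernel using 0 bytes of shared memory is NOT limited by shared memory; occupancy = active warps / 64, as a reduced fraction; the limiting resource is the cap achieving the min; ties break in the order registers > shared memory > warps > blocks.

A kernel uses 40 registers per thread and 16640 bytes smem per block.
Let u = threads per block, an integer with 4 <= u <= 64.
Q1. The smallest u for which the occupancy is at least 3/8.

Answer: u = 45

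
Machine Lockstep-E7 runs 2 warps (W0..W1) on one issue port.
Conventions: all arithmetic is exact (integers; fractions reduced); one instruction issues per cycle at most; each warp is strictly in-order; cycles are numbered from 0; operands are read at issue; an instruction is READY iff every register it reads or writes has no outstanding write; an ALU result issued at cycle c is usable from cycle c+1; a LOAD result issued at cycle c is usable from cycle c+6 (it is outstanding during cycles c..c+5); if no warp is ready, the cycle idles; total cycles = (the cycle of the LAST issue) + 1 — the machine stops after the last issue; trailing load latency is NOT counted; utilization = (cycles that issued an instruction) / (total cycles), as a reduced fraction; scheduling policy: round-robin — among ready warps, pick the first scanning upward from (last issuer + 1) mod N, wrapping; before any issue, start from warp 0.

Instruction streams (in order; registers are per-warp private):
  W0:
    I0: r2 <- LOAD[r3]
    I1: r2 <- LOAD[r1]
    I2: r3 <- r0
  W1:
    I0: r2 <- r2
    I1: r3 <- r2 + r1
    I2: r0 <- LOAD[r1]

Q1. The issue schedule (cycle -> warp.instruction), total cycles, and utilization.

cycle 0: W0.I0
cycle 1: W1.I0
cycle 2: W1.I1
cycle 3: W1.I2
cycle 4: idle
cycle 5: idle
cycle 6: W0.I1
cycle 7: W0.I2

Answer: 8 cycles, utilization 3/4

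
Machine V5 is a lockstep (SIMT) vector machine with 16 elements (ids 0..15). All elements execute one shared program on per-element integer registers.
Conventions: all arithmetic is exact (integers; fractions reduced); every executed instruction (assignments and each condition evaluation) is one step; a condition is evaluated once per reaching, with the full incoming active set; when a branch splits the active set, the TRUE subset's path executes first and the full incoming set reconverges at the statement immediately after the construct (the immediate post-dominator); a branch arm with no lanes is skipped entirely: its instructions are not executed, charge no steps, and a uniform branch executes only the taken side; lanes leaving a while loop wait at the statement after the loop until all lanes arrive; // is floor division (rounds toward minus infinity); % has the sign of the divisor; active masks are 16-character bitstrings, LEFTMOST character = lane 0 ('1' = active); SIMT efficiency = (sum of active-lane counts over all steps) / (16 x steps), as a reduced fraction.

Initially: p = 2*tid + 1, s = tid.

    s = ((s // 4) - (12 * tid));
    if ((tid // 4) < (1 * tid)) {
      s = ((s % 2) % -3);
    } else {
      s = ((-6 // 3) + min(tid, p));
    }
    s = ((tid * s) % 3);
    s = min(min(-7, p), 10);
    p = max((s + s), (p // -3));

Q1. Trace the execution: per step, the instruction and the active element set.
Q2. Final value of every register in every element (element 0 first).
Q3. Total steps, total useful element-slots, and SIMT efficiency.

step 0: s <- ((s // 4) - (12 * tid)) 1111111111111111
step 1: eval ((tid // 4) < (1 * tid)) 1111111111111111
step 2: s <- ((s % 2) % -3)          0111111111111111
step 3: s <- ((-6 // 3) + min(tid, p)) 1000000000000000
step 4: s <- ((tid * s) % 3)         1111111111111111
step 5: s <- min(min(-7, p), 10)     1111111111111111
step 6: p <- max((s + s), (p // -3)) 1111111111111111

Answer: 7 steps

p: -1,-1,-2,-3,-3,-4,-5,-5,-6,-7,-7,-8,-9,-9,-10,-11
s: -7,-7,-7,-7,-7,-7,-7,-7,-7,-7,-7,-7,-7,-7,-7,-7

steps = 7; useful = 96; efficiency = 96/112 = 6/7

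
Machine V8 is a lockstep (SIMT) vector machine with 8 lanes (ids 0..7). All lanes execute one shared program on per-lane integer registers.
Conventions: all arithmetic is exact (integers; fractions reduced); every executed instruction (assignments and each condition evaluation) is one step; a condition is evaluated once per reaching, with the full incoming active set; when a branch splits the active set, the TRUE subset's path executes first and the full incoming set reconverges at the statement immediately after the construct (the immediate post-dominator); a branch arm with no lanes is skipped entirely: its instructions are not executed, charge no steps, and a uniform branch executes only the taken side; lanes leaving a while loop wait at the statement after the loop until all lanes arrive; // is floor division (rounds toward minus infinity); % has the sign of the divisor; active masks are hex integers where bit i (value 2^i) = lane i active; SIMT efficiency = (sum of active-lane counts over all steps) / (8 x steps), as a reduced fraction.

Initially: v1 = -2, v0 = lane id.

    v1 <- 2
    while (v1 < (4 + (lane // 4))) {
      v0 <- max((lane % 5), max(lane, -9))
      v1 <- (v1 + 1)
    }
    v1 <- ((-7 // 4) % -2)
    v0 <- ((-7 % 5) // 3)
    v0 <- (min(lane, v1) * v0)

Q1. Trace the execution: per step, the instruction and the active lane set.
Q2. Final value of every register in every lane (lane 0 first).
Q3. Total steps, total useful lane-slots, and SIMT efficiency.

step 0: v1 <- 2                      0xff
step 1: eval (v1 < (4 + (lane // 4))) 0xff
step 2: v0 <- max((lane % 5), max(lane, -9)) 0xff
step 3: v1 <- (v1 + 1)               0xff
step 4: eval (v1 < (4 + (lane // 4))) 0xff
step 5: v0 <- max((lane % 5), max(lane, -9)) 0xff
step 6: v1 <- (v1 + 1)               0xff
step 7: eval (v1 < (4 + (lane // 4))) 0xff
step 8: v0 <- max((lane % 5), max(lane, -9)) 0xf0
step 9: v1 <- (v1 + 1)               0xf0
step 10: eval (v1 < (4 + (lane // 4))) 0xf0
step 11: v1 <- ((-7 // 4) % -2)       0xff
step 12: v0 <- ((-7 % 5) // 3)        0xff
step 13: v0 <- (min(lane, v1) * v0)   0xff

Answer: 14 steps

v1: 0,0,0,0,0,0,0,0
v0: 0,0,0,0,0,0,0,0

steps = 14; useful = 100; efficiency = 100/112 = 25/28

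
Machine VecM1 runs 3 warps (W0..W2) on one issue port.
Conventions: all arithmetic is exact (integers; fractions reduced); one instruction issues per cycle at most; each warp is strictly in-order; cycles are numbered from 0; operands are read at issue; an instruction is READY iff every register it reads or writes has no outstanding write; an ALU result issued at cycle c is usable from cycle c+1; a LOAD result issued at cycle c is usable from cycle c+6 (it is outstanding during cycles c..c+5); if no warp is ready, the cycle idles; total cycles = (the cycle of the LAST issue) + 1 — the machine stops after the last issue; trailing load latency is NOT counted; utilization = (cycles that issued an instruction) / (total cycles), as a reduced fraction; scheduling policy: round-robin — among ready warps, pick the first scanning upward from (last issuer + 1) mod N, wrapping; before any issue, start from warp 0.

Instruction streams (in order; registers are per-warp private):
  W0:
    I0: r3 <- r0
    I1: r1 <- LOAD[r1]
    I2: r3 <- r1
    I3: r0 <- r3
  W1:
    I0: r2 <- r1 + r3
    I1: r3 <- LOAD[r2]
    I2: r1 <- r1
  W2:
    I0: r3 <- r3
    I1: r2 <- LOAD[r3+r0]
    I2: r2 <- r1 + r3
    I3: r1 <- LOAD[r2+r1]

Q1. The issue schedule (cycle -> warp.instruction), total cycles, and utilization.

cycle 0: W0.I0
cycle 1: W1.I0
cycle 2: W2.I0
cycle 3: W0.I1
cycle 4: W1.I1
cycle 5: W2.I1
cycle 6: W1.I2
cycle 7: idle
cycle 8: idle
cycle 9: W0.I2
cycle 10: W0.I3
cycle 11: W2.I2
cycle 12: W2.I3

Answer: 13 cycles, utilization 11/13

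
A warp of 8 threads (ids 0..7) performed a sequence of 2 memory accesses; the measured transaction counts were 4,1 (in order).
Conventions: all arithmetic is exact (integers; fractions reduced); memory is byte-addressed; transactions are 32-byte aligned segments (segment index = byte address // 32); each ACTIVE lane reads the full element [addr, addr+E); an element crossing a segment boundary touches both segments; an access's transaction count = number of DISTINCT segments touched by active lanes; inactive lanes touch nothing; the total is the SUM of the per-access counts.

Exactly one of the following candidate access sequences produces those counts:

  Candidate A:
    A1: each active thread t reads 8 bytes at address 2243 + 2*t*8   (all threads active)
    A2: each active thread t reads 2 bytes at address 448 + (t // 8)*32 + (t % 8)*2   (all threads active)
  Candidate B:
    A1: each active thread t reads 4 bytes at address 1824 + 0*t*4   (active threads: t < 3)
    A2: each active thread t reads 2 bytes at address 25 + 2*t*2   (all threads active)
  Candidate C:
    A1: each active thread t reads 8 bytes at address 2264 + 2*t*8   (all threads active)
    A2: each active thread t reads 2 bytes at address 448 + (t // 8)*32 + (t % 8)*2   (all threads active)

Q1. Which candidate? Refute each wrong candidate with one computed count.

B: A1 gives 1 transaction, not 4
C: A1 gives 5 transactions, not 4
A: all counts match (4,1)

Answer: A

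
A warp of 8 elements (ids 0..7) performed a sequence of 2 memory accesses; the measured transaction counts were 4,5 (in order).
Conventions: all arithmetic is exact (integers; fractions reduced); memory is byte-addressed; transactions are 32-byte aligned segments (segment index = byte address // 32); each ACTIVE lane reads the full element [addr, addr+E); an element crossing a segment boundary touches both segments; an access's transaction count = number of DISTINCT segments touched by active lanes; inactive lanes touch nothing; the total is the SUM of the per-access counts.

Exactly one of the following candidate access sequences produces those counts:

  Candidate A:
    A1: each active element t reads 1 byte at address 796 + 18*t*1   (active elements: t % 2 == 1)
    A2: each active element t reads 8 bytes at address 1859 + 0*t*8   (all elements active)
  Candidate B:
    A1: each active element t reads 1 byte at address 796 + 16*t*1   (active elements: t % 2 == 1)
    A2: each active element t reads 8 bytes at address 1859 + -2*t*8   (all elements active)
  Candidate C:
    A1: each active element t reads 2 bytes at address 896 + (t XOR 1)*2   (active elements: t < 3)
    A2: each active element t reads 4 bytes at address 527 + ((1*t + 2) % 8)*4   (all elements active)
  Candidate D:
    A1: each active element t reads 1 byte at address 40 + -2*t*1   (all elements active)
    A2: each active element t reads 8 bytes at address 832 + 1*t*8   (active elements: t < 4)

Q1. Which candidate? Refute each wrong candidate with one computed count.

A: A2 gives 1 transaction, not 5
C: A1 gives 1 transaction, not 4
D: A1 gives 2 transactions, not 4
B: all counts match (4,5)

Answer: B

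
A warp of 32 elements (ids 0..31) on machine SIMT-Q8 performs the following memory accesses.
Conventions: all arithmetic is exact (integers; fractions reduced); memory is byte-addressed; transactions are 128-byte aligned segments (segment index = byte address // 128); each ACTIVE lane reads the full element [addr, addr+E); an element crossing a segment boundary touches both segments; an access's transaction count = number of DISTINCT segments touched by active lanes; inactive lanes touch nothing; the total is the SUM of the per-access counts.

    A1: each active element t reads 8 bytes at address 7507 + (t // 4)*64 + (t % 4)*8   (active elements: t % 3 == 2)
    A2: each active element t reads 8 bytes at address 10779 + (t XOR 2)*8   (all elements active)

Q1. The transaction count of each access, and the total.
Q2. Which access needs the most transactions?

A1: 5 transactions
A2: 3 transactions

Answer: 5,3; total 8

Answer: A1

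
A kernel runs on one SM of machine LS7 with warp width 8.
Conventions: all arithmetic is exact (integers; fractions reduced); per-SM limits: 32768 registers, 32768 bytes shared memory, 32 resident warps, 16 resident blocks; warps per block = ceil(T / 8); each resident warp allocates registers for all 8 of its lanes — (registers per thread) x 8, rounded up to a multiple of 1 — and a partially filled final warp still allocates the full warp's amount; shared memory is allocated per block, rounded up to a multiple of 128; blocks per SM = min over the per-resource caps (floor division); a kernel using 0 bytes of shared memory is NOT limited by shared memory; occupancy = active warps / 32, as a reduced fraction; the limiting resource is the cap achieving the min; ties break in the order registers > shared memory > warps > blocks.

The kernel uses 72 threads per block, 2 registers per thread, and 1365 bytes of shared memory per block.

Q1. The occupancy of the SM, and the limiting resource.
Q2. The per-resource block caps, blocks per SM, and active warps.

Answer: occupancy 27/32, limited by warps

registers: 227 blocks
shared memory: 23 blocks
warps: 3 blocks
blocks: 16 blocks

Answer: 3 blocks, 27 active warps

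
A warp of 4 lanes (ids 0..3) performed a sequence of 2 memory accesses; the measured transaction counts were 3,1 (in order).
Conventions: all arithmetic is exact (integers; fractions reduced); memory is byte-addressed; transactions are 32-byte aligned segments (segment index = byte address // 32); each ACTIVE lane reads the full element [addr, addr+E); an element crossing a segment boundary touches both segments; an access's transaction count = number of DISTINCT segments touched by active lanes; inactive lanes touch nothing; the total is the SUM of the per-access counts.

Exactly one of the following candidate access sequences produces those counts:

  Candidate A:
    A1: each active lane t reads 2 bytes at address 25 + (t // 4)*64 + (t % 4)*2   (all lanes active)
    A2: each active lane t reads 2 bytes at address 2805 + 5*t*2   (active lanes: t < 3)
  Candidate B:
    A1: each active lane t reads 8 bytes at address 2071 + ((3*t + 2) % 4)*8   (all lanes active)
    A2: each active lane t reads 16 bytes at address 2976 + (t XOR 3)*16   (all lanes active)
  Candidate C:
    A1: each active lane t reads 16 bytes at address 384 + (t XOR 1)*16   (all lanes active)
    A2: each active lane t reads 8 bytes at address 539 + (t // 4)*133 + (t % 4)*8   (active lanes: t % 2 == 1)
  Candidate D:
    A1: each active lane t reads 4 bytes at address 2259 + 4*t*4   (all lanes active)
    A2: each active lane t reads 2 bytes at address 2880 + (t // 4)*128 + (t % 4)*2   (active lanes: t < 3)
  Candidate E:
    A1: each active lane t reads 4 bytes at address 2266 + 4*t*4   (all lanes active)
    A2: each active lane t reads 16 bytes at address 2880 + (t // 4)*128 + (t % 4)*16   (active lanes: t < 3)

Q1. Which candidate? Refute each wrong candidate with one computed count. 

A: A1 gives 2 transactions, not 3
B: A1 gives 2 transactions, not 3
C: A1 gives 2 transactions, not 3
E: A2 gives 2 transactions, not 1
D: all counts match (3,1)

Answer: D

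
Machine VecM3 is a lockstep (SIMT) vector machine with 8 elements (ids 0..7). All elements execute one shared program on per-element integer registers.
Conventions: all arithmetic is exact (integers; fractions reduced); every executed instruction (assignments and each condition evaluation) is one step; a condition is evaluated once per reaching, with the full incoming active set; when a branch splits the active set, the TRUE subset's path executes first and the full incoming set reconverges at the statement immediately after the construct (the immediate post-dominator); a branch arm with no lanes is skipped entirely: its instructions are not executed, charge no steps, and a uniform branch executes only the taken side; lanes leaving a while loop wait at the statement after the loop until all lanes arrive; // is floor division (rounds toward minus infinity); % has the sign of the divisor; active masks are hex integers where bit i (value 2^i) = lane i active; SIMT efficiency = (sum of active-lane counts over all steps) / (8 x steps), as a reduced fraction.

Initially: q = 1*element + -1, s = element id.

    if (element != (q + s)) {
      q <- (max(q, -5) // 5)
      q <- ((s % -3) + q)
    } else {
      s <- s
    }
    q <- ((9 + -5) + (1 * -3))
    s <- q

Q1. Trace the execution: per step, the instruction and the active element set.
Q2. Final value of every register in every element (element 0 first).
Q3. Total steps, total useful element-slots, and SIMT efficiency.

step 0: eval (element != (q + s))    0xff
step 1: q <- (max(q, -5) // 5)       0xfd
step 2: q <- ((s % -3) + q)          0xfd
step 3: s <- s                       0x02
step 4: q <- ((9 + -5) + (1 * -3))   0xff
step 5: s <- q                       0xff

Answer: 6 steps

q: 1,1,1,1,1,1,1,1
s: 1,1,1,1,1,1,1,1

steps = 6; useful = 39; efficiency = 39/48 = 13/16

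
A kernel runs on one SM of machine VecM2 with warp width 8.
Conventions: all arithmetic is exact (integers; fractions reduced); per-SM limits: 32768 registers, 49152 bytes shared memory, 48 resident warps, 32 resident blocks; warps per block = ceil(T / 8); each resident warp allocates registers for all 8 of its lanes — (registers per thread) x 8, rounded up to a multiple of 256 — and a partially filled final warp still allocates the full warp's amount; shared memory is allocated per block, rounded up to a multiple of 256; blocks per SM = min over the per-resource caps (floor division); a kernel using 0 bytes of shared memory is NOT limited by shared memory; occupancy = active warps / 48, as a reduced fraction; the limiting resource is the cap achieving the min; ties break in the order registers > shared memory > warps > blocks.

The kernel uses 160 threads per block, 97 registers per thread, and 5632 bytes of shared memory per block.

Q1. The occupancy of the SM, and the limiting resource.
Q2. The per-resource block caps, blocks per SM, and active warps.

Answer: occupancy 5/12, limited by registers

registers: 1 block
shared memory: 8 blocks
warps: 2 blocks
blocks: 32 blocks

Answer: 1 block, 20 active warps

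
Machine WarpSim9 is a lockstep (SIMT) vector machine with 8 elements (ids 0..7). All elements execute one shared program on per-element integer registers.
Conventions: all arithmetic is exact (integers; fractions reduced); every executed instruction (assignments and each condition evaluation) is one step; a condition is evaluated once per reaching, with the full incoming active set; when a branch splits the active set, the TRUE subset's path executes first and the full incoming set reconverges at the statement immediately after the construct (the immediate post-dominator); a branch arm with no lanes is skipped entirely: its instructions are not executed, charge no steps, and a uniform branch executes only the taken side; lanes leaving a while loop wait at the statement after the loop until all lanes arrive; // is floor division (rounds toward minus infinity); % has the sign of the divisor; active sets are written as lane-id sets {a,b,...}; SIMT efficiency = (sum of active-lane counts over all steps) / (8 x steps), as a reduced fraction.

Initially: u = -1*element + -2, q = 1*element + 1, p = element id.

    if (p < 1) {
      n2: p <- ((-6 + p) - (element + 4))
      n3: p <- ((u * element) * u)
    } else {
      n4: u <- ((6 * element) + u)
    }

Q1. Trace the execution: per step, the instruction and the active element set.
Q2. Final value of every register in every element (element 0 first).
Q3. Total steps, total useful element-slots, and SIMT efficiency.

step 0: eval (p < 1)                 {0,1,2,3,4,5,6,7}
step 1: p <- ((-6 + p) - (element + 4)) {0}
step 2: p <- ((u * element) * u)     {0}
step 3: u <- ((6 * element) + u)     {1,2,3,4,5,6,7}

Answer: 4 steps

u: -2,3,8,13,18,23,28,33
q: 1,2,3,4,5,6,7,8
p: 0,1,2,3,4,5,6,7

steps = 4; useful = 17; efficiency = 17/32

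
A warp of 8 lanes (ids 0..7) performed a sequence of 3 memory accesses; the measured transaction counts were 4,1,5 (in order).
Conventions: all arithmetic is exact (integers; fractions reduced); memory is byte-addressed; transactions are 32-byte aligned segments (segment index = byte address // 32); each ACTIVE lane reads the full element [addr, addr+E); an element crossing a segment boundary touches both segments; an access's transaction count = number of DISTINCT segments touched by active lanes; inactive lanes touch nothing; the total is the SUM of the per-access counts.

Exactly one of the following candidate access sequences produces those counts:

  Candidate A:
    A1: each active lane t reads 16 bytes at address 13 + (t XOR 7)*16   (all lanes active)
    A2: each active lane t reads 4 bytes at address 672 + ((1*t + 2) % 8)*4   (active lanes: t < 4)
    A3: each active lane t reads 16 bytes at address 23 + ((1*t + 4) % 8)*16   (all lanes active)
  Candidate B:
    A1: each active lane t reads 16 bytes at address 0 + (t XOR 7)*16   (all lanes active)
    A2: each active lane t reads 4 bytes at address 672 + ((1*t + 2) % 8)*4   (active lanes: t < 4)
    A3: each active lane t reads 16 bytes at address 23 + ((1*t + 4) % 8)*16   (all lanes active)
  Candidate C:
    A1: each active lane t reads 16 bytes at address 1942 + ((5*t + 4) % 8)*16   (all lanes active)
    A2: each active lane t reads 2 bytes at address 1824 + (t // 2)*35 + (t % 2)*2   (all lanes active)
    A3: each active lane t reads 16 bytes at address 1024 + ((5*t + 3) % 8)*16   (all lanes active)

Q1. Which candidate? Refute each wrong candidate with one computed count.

A: A1 gives 5 transactions, not 4
C: A1 gives 5 transactions, not 4
B: all counts match (4,1,5)

Answer: B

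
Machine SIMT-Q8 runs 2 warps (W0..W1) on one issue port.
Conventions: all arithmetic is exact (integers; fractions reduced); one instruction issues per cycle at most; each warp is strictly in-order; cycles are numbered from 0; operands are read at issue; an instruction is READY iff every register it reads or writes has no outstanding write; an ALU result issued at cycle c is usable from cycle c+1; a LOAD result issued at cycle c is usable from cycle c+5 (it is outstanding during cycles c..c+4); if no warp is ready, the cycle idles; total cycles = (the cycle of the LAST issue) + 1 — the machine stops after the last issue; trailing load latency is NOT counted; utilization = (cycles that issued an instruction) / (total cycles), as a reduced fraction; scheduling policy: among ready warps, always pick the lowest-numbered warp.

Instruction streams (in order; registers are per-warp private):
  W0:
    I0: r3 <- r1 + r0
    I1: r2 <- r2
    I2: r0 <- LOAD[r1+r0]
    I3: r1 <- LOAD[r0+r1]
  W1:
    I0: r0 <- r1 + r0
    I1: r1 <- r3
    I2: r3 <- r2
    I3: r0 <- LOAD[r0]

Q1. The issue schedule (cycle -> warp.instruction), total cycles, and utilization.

cycle 0: W0.I0
cycle 1: W0.I1
cycle 2: W0.I2
cycle 3: W1.I0
cycle 4: W1.I1
cycle 5: W1.I2
cycle 6: W1.I3
cycle 7: W0.I3

Answer: 8 cycles, utilization 1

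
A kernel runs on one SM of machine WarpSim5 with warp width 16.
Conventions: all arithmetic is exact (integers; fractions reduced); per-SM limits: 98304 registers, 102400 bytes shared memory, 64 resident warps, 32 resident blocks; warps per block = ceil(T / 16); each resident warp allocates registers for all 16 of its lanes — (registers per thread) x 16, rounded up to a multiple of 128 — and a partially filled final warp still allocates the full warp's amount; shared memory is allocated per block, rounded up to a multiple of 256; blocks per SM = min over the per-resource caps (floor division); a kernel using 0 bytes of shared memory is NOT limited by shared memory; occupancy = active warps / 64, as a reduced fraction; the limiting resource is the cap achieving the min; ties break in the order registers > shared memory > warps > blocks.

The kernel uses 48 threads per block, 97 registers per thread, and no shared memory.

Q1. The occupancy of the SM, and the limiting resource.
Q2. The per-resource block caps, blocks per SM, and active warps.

Answer: occupancy 57/64, limited by registers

registers: 19 blocks
shared memory: no limit (kernel uses none)
warps: 21 blocks
blocks: 32 blocks

Answer: 19 blocks, 57 active warps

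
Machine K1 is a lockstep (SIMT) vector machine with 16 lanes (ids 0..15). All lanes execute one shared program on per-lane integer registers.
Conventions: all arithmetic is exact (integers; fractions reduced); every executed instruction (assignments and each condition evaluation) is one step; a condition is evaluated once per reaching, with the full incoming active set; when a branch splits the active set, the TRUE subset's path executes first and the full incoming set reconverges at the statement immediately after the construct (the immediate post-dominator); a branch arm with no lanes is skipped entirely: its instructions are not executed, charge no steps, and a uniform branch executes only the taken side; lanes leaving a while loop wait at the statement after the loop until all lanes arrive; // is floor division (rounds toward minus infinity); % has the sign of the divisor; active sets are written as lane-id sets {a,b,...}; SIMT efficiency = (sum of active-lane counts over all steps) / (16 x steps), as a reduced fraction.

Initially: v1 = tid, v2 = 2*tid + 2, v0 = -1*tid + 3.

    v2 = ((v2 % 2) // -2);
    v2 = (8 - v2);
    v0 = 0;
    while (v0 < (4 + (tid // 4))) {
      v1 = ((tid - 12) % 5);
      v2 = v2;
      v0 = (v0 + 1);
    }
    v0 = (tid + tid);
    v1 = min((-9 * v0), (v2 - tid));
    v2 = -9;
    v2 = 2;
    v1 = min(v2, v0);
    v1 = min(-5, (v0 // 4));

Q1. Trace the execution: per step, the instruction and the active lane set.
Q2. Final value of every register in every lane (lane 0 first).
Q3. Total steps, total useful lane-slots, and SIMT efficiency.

step 0: v2 <- ((v2 % 2) // -2)       {0,1,2,3,4,5,6,7,8,9,10,11,12,13,14,15}
step 1: v2 <- (8 - v2)               {0,1,2,3,4,5,6,7,8,9,10,11,12,13,14,15}
step 2: v0 <- 0                      {0,1,2,3,4,5,6,7,8,9,10,11,12,13,14,15}
step 3: eval (v0 < (4 + (tid // 4))) {0,1,2,3,4,5,6,7,8,9,10,11,12,13,14,15}
step 4: v1 <- ((tid - 12) % 5)       {0,1,2,3,4,5,6,7,8,9,10,11,12,13,14,15}
step 5: v2 <- v2                     {0,1,2,3,4,5,6,7,8,9,10,11,12,13,14,15}
step 6: v0 <- (v0 + 1)               {0,1,2,3,4,5,6,7,8,9,10,11,12,13,14,15}
step 7: eval (v0 < (4 + (tid // 4))) {0,1,2,3,4,5,6,7,8,9,10,11,12,13,14,15}
step 8: v1 <- ((tid - 12) % 5)       {0,1,2,3,4,5,6,7,8,9,10,11,12,13,14,15}
step 9: v2 <- v2                     {0,1,2,3,4,5,6,7,8,9,10,11,12,13,14,15}
step 10: v0 <- (v0 + 1)               {0,1,2,3,4,5,6,7,8,9,10,11,12,13,14,15}
step 11: eval (v0 < (4 + (tid // 4))) {0,1,2,3,4,5,6,7,8,9,10,11,12,13,14,15}
step 12: v1 <- ((tid - 12) % 5)       {0,1,2,3,4,5,6,7,8,9,10,11,12,13,14,15}
step 13: v2 <- v2                     {0,1,2,3,4,5,6,7,8,9,10,11,12,13,14,15}
step 14: v0 <- (v0 + 1)               {0,1,2,3,4,5,6,7,8,9,10,11,12,13,14,15}
step 15: eval (v0 < (4 + (tid // 4))) {0,1,2,3,4,5,6,7,8,9,10,11,12,13,14,15}
step 16: v1 <- ((tid - 12) % 5)       {0,1,2,3,4,5,6,7,8,9,10,11,12,13,14,15}
step 17: v2 <- v2                     {0,1,2,3,4,5,6,7,8,9,10,11,12,13,14,15}
step 18: v0 <- (v0 + 1)               {0,1,2,3,4,5,6,7,8,9,10,11,12,13,14,15}
step 19: eval (v0 < (4 + (tid // 4))) {0,1,2,3,4,5,6,7,8,9,10,11,12,13,14,15}
step 20: v1 <- ((tid - 12) % 5)       {4,5,6,7,8,9,10,11,12,13,14,15}
step 21: v2 <- v2                     {4,5,6,7,8,9,10,11,12,13,14,15}
step 22: v0 <- (v0 + 1)               {4,5,6,7,8,9,10,11,12,13,14,15}
step 23: eval (v0 < (4 + (tid // 4))) {4,5,6,7,8,9,10,11,12,13,14,15}
step 24: v1 <- ((tid - 12) % 5)       {8,9,10,11,12,13,14,15}
step 25: v2 <- v2                     {8,9,10,11,12,13,14,15}
step 26: v0 <- (v0 + 1)               {8,9,10,11,12,13,14,15}
step 27: eval (v0 < (4 + (tid // 4))) {8,9,10,11,12,13,14,15}
step 28: v1 <- ((tid - 12) % 5)       {12,13,14,15}
step 29: v2 <- v2                     {12,13,14,15}
step 30: v0 <- (v0 + 1)               {12,13,14,15}
step 31: eval (v0 < (4 + (tid // 4))) {12,13,14,15}
step 32: v0 <- (tid + tid)            {0,1,2,3,4,5,6,7,8,9,10,11,12,13,14,15}
step 33: v1 <- min((-9 * v0), (v2 - tid)) {0,1,2,3,4,5,6,7,8,9,10,11,12,13,14,15}
step 34: v2 <- -9                     {0,1,2,3,4,5,6,7,8,9,10,11,12,13,14,15}
step 35: v2 <- 2                      {0,1,2,3,4,5,6,7,8,9,10,11,12,13,14,15}
step 36: v1 <- min(v2, v0)            {0,1,2,3,4,5,6,7,8,9,10,11,12,13,14,15}
step 37: v1 <- min(-5, (v0 // 4))     {0,1,2,3,4,5,6,7,8,9,10,11,12,13,14,15}

Answer: 38 steps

v1: -5,-5,-5,-5,-5,-5,-5,-5,-5,-5,-5,-5,-5,-5,-5,-5
v2: 2,2,2,2,2,2,2,2,2,2,2,2,2,2,2,2
v0: 0,2,4,6,8,10,12,14,16,18,20,22,24,26,28,30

steps = 38; useful = 512; efficiency = 512/608 = 16/19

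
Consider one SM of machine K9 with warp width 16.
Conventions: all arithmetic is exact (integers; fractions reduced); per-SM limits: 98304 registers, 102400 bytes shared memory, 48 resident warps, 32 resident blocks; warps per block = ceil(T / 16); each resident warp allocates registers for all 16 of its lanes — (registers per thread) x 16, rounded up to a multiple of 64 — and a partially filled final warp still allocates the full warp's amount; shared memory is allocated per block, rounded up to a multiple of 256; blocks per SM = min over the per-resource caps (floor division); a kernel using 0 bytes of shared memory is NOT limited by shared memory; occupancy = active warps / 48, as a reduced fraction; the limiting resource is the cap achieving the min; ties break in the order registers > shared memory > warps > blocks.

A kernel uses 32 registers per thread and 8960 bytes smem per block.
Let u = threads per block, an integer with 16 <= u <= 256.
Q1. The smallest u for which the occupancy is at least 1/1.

Answer: u = 81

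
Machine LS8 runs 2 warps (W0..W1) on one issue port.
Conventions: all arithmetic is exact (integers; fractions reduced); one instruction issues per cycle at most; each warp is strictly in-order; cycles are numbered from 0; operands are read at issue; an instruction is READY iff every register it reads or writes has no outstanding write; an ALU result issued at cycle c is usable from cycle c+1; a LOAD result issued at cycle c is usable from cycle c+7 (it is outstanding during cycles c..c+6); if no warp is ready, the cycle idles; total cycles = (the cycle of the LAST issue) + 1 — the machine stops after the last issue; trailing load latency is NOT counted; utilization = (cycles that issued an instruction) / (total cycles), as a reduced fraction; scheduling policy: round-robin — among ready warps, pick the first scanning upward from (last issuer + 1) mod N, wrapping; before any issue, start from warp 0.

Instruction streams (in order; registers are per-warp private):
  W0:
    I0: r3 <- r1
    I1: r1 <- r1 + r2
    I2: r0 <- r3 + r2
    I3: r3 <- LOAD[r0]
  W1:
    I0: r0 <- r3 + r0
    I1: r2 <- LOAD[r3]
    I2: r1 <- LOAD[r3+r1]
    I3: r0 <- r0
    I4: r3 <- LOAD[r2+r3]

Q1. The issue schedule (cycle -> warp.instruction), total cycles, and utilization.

cycle 0: W0.I0
cycle 1: W1.I0
cycle 2: W0.I1
cycle 3: W1.I1
cycle 4: W0.I2
cycle 5: W1.I2
cycle 6: W0.I3
cycle 7: W1.I3
cycle 8: idle
cycle 9: idle
cycle 10: W1.I4

Answer: 11 cycles, utilization 9/11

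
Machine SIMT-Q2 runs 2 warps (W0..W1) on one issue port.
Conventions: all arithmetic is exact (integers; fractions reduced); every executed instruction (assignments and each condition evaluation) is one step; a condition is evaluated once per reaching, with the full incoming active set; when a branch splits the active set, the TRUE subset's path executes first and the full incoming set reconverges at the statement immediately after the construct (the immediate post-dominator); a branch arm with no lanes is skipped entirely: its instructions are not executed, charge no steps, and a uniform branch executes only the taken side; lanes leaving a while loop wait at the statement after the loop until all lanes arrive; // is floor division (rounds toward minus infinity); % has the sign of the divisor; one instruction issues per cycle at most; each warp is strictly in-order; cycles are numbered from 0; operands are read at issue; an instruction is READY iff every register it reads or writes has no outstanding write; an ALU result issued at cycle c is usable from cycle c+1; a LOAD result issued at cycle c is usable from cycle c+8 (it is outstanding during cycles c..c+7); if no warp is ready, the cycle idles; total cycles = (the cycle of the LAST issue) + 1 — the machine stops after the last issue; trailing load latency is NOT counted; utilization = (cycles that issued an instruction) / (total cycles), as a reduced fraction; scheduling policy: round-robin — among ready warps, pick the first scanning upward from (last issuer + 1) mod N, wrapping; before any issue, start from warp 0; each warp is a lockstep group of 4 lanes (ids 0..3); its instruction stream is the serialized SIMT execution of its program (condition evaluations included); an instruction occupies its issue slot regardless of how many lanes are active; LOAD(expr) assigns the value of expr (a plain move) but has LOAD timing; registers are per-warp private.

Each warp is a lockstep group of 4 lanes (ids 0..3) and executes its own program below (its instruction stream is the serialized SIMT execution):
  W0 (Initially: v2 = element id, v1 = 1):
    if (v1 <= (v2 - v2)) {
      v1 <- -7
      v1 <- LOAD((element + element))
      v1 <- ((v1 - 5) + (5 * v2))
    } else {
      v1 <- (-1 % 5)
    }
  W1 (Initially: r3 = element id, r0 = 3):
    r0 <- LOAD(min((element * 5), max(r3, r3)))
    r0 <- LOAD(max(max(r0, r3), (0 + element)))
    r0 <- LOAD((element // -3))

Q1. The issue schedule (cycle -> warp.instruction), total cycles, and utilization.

cycle 0: W0.I0
cycle 1: W1.I0
cycle 2: W0.I1
cycle 3: idle
cycle 4: idle
cycle 5: idle
cycle 6: idle
cycle 7: idle
cycle 8: idle
cycle 9: W1.I1
cycle 10: idle
cycle 11: idle
cycle 12: idle
cycle 13: idle
cycle 14: idle
cycle 15: idle
cycle 16: idle
cycle 17: W1.I2

Answer: 18 cycles, utilization 5/18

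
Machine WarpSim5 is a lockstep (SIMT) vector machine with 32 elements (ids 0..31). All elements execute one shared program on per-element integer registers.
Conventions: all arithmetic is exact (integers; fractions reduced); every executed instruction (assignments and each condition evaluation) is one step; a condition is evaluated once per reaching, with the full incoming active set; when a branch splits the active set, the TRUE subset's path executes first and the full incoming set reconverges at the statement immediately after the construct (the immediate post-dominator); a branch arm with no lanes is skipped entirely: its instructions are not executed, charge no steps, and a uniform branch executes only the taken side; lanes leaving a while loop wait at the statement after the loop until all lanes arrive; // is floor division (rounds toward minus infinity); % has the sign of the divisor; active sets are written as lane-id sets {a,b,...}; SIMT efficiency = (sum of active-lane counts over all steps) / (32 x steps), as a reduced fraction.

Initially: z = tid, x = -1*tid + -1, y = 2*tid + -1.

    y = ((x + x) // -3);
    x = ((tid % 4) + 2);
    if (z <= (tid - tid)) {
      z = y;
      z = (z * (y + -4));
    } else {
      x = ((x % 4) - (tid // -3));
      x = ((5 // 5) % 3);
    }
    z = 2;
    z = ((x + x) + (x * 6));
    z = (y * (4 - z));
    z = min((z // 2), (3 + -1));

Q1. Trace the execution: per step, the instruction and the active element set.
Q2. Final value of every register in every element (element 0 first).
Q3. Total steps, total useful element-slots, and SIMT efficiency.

step 0: y <- ((x + x) // -3)         {0,1,2,3,4,5,6,7,8,9,10,11,12,13,14,15,16,17,18,19,20,21,22,23,24,25,26,27,28,29,30,31}
step 1: x <- ((tid % 4) + 2)         {0,1,2,3,4,5,6,7,8,9,10,11,12,13,14,15,16,17,18,19,20,21,22,23,24,25,26,27,28,29,30,31}
step 2: eval (z <= (tid - tid))      {0,1,2,3,4,5,6,7,8,9,10,11,12,13,14,15,16,17,18,19,20,21,22,23,24,25,26,27,28,29,30,31}
step 3: z <- y                       {0}
step 4: z <- (z * (y + -4))          {0}
step 5: x <- ((x % 4) - (tid // -3)) {1,2,3,4,5,6,7,8,9,10,11,12,13,14,15,16,17,18,19,20,21,22,23,24,25,26,27,28,29,30,31}
step 6: x <- ((5 // 5) % 3)          {1,2,3,4,5,6,7,8,9,10,11,12,13,14,15,16,17,18,19,20,21,22,23,24,25,26,27,28,29,30,31}
step 7: z <- 2                       {0,1,2,3,4,5,6,7,8,9,10,11,12,13,14,15,16,17,18,19,20,21,22,23,24,25,26,27,28,29,30,31}
step 8: z <- ((x + x) + (x * 6))     {0,1,2,3,4,5,6,7,8,9,10,11,12,13,14,15,16,17,18,19,20,21,22,23,24,25,26,27,28,29,30,31}
step 9: z <- (y * (4 - z))           {0,1,2,3,4,5,6,7,8,9,10,11,12,13,14,15,16,17,18,19,20,21,22,23,24,25,26,27,28,29,30,31}
step 10: z <- min((z // 2), (3 + -1)) {0,1,2,3,4,5,6,7,8,9,10,11,12,13,14,15,16,17,18,19,20,21,22,23,24,25,26,27,28,29,30,31}

Answer: 11 steps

z: 0,-2,-4,-4,-6,-8,-8,-10,-12,-12,-14,-16,-16,-18,-20,-20,-22,-24,-24,-26,-28,-28,-30,-32,-32,-34,-36,-36,-38,-40,-40,-42
x: 2,1,1,1,1,1,1,1,1,1,1,1,1,1,1,1,1,1,1,1,1,1,1,1,1,1,1,1,1,1,1,1
y: 0,1,2,2,3,4,4,5,6,6,7,8,8,9,10,10,11,12,12,13,14,14,15,16,16,17,18,18,19,20,20,21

steps = 11; useful = 288; efficiency = 288/352 = 9/11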